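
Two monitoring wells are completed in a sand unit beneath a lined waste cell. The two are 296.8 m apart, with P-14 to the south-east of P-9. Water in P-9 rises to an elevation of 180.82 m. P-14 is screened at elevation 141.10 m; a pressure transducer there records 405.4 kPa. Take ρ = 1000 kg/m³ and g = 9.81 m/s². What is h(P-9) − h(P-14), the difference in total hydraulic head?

Total head at P-9: h = 180.82 m (water level in the piezometer is the total head).
Pressure head at P-14: ψ = P/(ρg) = 405.4×1000 / (1000 × 9.81) = 41.33 m.
Total head at P-14: h = z + ψ = 141.10 + 41.33 = 182.43 m.
Head difference: h(P-9) − h(P-14) = 180.82 − 182.43 = -1.61 m.

Δh ≈ -1.61 m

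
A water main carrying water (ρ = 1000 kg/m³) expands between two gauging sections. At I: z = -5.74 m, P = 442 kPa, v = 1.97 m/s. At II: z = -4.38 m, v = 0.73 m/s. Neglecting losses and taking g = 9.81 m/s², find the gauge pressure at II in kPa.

P₂ ≈ 430 kPa

Pressure head at I: ψ₁ = P₁/(ρg) = 442×1000 / (1000 × 9.81) = 45.06 m.
Velocity heads: v₁²/2g = 1.97²/19.62 = 0.198 m; v₂²/2g = 0.73²/19.62 = 0.027 m.
Total head H = z₁ + ψ₁ + v₁²/2g = -5.74 + 45.06 + 0.198 = 39.52 m.
ψ₂ = H − z₂ − v₂²/2g = 39.52 − (-4.38) − 0.027 = 43.87 m.
P₂ = ρgψ₂ = 1000 × 9.81 × 43.87 ≈ 430 kPa.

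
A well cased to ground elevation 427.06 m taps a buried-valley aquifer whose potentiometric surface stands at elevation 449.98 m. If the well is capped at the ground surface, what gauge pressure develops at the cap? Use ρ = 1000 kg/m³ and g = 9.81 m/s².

P ≈ 225 kPa

Head above the cap: Δh = 449.98 − 427.06 = 22.92 m.
P = ρgΔh = 1000 × 9.81 × 22.92 = 224845 Pa ≈ 225 kPa.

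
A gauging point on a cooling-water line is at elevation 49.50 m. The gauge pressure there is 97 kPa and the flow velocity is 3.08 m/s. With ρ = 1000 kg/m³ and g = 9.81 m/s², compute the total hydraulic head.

Pressure head ψ = P/(ρg) = 97×1000 / (1000 × 9.81) = 9.89 m.
Velocity head = v²/(2g) = 3.08² / (2 × 9.81) = 0.484 m.
h = z + ψ + v²/(2g) = 49.50 + 9.89 + 0.484 = 59.87 m.

h ≈ 59.87 m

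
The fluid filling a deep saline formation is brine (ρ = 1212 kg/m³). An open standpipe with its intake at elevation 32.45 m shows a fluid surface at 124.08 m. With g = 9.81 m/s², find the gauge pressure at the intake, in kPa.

P ≈ 1090 kPa

Pressure head ψ = h − z = 124.08 − 32.45 = 91.63 m.
P = ρgψ = 1212 × 9.81 × 91.63 = 1089455 Pa ≈ 1090 kPa.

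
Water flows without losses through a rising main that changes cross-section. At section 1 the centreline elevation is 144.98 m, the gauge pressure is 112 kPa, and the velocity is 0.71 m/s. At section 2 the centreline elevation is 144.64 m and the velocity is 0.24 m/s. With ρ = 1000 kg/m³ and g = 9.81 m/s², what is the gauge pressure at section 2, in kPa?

P₂ ≈ 116 kPa

Pressure head at 1: ψ₁ = P₁/(ρg) = 112×1000 / (1000 × 9.81) = 11.42 m.
Velocity heads: v₁²/2g = 0.71²/19.62 = 0.026 m; v₂²/2g = 0.24²/19.62 = 0.003 m.
Total head H = z₁ + ψ₁ + v₁²/2g = 144.98 + 11.42 + 0.026 = 156.43 m.
ψ₂ = H − z₂ − v₂²/2g = 156.43 − 144.64 − 0.003 = 11.79 m.
P₂ = ρgψ₂ = 1000 × 9.81 × 11.79 ≈ 116 kPa.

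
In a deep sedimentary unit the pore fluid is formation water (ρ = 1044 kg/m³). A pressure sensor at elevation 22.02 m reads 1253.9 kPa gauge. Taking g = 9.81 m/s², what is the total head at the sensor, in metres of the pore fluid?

ψ = P/(ρg) = 1253.9×1000 / (1044 × 9.81) = 122.43 m.
h = z + ψ = 22.02 + 122.43 = 144.45 m.

h ≈ 144.45 m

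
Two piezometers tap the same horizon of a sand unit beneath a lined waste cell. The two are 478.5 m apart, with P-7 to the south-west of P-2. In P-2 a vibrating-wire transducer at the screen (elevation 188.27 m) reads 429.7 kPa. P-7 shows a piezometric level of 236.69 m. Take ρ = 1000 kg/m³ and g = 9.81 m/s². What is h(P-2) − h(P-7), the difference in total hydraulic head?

Pressure head at P-2: ψ = P/(ρg) = 429.7×1000 / (1000 × 9.81) = 43.80 m.
Total head at P-2: h = z + ψ = 188.27 + 43.80 = 232.07 m.
Total head at P-7: h = 236.69 m (water level in the piezometer is the total head).
Head difference: h(P-2) − h(P-7) = 232.07 − 236.69 = -4.62 m.

Δh ≈ -4.62 m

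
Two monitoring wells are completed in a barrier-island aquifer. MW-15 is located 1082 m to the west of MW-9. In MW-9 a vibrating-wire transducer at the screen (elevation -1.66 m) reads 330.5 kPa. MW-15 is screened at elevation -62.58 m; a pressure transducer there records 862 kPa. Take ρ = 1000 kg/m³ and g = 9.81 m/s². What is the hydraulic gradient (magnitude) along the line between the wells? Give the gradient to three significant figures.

i ≈ 0.00623

Pressure head at MW-9: ψ = P/(ρg) = 330.5×1000 / (1000 × 9.81) = 33.69 m.
Total head at MW-9: h = z + ψ = -1.66 + 33.69 = 32.03 m.
Pressure head at MW-15: ψ = P/(ρg) = 862×1000 / (1000 × 9.81) = 87.87 m.
Total head at MW-15: h = z + ψ = -62.58 + 87.87 = 25.29 m.
Head difference: h(MW-9) − h(MW-15) = 32.03 − 25.29 = 6.74 m.
Hydraulic gradient: i = |Δh| / L = 6.74 / 1082 = 0.00623.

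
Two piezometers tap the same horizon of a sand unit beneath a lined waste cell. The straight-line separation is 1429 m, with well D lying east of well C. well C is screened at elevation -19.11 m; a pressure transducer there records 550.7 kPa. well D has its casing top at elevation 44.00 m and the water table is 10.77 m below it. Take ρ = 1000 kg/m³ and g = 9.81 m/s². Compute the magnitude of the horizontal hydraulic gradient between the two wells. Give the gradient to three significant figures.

i ≈ 0.00266

Pressure head at well C: ψ = P/(ρg) = 550.7×1000 / (1000 × 9.81) = 56.14 m.
Total head at well C: h = z + ψ = -19.11 + 56.14 = 37.03 m.
Total head at well D: h = 44.00 − 10.77 = 33.23 m.
Head difference: h(well C) − h(well D) = 37.03 − 33.23 = 3.80 m.
Hydraulic gradient: i = |Δh| / L = 3.80 / 1429 = 0.00266.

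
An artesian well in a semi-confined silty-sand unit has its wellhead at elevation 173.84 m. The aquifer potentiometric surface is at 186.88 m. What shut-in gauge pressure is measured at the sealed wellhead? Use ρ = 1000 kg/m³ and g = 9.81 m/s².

P ≈ 128 kPa

Head above the cap: Δh = 186.88 − 173.84 = 13.04 m.
P = ρgΔh = 1000 × 9.81 × 13.04 = 127922 Pa ≈ 128 kPa.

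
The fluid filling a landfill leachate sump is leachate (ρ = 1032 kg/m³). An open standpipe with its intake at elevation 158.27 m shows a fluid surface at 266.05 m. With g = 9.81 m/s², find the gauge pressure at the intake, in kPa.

Pressure head ψ = h − z = 266.05 − 158.27 = 107.78 m.
P = ρgψ = 1032 × 9.81 × 107.78 = 1091156 Pa ≈ 1090 kPa.

P ≈ 1090 kPa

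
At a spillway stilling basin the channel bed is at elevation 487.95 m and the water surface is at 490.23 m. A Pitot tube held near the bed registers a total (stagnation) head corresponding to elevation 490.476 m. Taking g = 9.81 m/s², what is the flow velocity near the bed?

Near the bed, under hydrostatic conditions, the piezometric head (z + ψ) equals the free-surface elevation, 490.23 m.
Velocity head = total − piezometric = 490.476 − 490.23 = 0.246 m.
v = √(2g·h_v) = √(2 × 9.81 × 0.246) = 2.20 m/s.

v ≈ 2.20 m/s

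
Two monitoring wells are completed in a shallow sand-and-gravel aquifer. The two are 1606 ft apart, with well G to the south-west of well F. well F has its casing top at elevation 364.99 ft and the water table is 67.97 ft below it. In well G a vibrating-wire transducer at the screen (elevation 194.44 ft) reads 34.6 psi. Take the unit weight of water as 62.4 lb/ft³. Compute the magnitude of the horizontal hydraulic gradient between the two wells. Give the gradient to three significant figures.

Total head at well F: h = 364.99 − 67.97 = 297.02 ft.
Pressure head at well G: ψ = 144·P/γ = 144 × 34.6 / 62.4 = 79.85 ft.
Total head at well G: h = z + ψ = 194.44 + 79.85 = 274.29 ft.
Head difference: h(well F) − h(well G) = 297.02 − 274.29 = 22.73 ft.
Hydraulic gradient: i = |Δh| / L = 22.73 / 1606 = 0.0142.

i ≈ 0.0142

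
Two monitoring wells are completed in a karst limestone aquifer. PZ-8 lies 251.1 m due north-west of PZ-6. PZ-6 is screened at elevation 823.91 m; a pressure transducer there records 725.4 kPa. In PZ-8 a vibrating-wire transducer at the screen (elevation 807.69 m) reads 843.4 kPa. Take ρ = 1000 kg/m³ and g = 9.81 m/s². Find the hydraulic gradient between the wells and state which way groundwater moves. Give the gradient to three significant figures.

i ≈ 0.0167; groundwater flows toward the north-west

Pressure head at PZ-6: ψ = P/(ρg) = 725.4×1000 / (1000 × 9.81) = 73.94 m.
Total head at PZ-6: h = z + ψ = 823.91 + 73.94 = 897.85 m.
Pressure head at PZ-8: ψ = P/(ρg) = 843.4×1000 / (1000 × 9.81) = 85.97 m.
Total head at PZ-8: h = z + ψ = 807.69 + 85.97 = 893.66 m.
Head difference: h(PZ-6) − h(PZ-8) = 897.85 − 893.66 = 4.19 m.
Hydraulic gradient: i = |Δh| / L = 4.19 / 251.1 = 0.0167.
Flow is from higher to lower head: from PZ-6 toward PZ-8, i.e. toward the north-west.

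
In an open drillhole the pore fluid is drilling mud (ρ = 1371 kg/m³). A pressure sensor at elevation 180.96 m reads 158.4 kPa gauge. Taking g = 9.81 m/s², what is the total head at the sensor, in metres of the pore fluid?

h ≈ 192.74 m

ψ = P/(ρg) = 158.4×1000 / (1371 × 9.81) = 11.78 m.
h = z + ψ = 180.96 + 11.78 = 192.74 m.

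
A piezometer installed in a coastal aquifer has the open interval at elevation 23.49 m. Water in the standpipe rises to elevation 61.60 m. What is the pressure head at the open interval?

ψ ≈ 38.11 m

Total head h = 61.60 m (the water-surface elevation in the piezometer).
Pressure head ψ = h − z = 61.60 − 23.49 = 38.11 m.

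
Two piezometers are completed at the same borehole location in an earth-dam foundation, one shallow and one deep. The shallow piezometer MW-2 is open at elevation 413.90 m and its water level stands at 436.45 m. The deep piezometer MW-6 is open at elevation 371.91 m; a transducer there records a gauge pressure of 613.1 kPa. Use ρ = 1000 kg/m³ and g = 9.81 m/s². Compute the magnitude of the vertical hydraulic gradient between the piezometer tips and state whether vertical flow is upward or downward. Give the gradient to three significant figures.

|i_v| ≈ 0.0486; vertical flow is downward

Total head at MW-2: h = 436.45 m (water level in the standpipe).
Pressure head at MW-6: ψ = P/(ρg) = 613.1×1000 / (1000 × 9.81) = 62.50 m.
Total head at MW-6: h = z + ψ = 371.91 + 62.50 = 434.41 m.
Δh = h(MW-2) − h(MW-6) = 436.45 − 434.41 = 2.04 m.
Vertical separation Δz = 413.90 − 371.91 = 41.99 m.
|i_v| = |Δh| / Δz = 2.04 / 41.99 = 0.0486.
Head is higher in the shallow piezometer, so vertical flow is downward (recharge condition).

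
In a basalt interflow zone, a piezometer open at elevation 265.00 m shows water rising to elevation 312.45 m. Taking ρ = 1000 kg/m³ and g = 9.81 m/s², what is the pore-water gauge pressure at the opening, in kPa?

Pressure head ψ = h − z = 312.45 − 265.00 = 47.45 m.
P = ρgψ = 1000 × 9.81 × 47.45 = 465484 Pa ≈ 465 kPa.

P ≈ 465 kPa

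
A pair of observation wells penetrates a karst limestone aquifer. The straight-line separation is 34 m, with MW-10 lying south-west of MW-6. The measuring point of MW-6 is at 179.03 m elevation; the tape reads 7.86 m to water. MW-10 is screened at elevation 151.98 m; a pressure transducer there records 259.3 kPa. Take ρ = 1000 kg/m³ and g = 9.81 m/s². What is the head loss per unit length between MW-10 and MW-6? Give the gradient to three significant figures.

i ≈ 0.213 m/m

Total head at MW-6: h = 179.03 − 7.86 = 171.17 m.
Pressure head at MW-10: ψ = P/(ρg) = 259.3×1000 / (1000 × 9.81) = 26.43 m.
Total head at MW-10: h = z + ψ = 151.98 + 26.43 = 178.41 m.
Head difference: h(MW-6) − h(MW-10) = 171.17 − 178.41 = -7.24 m.
Hydraulic gradient: i = |Δh| / L = 7.24 / 34 = 0.213.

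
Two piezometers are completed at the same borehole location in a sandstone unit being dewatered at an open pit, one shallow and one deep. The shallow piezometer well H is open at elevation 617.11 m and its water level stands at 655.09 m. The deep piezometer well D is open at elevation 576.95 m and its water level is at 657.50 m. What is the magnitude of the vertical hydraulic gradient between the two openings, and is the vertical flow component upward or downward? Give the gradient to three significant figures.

|i_v| ≈ 0.0600; vertical flow is upward

Total head at well H: h = 655.09 m (water level in the standpipe).
Total head at well D: h = 657.50 m.
Δh = h(well H) − h(well D) = 655.09 − 657.50 = -2.41 m.
Vertical separation Δz = 617.11 − 576.95 = 40.16 m.
|i_v| = |Δh| / Δz = 2.41 / 40.16 = 0.0600.
Head is higher in the deep piezometer, so vertical flow is upward (discharge condition).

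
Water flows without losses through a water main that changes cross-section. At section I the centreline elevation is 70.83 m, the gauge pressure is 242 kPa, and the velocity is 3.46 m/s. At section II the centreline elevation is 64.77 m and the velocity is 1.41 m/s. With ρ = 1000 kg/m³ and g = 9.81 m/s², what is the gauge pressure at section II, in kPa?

Pressure head at I: ψ₁ = P₁/(ρg) = 242×1000 / (1000 × 9.81) = 24.67 m.
Velocity heads: v₁²/2g = 3.46²/19.62 = 0.610 m; v₂²/2g = 1.41²/19.62 = 0.101 m.
Total head H = z₁ + ψ₁ + v₁²/2g = 70.83 + 24.67 + 0.610 = 96.11 m.
ψ₂ = H − z₂ − v₂²/2g = 96.11 − 64.77 − 0.101 = 31.24 m.
P₂ = ρgψ₂ = 1000 × 9.81 × 31.24 ≈ 306 kPa.

P₂ ≈ 306 kPa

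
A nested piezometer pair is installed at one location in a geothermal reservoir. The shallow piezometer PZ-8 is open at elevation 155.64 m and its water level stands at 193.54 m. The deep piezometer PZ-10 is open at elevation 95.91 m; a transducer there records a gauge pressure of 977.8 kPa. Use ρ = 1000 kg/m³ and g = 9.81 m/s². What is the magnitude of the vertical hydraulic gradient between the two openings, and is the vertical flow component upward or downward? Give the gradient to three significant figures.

Total head at PZ-8: h = 193.54 m (water level in the standpipe).
Pressure head at PZ-10: ψ = P/(ρg) = 977.8×1000 / (1000 × 9.81) = 99.67 m.
Total head at PZ-10: h = z + ψ = 95.91 + 99.67 = 195.58 m.
Δh = h(PZ-8) − h(PZ-10) = 193.54 − 195.58 = -2.04 m.
Vertical separation Δz = 155.64 − 95.91 = 59.73 m.
|i_v| = |Δh| / Δz = 2.04 / 59.73 = 0.0342.
Head is higher in the deep piezometer, so vertical flow is upward (discharge condition).

|i_v| ≈ 0.0342; vertical flow is upward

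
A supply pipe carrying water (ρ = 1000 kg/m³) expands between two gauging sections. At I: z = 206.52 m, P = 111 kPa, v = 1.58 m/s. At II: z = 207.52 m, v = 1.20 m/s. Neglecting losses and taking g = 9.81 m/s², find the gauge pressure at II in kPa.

Pressure head at I: ψ₁ = P₁/(ρg) = 111×1000 / (1000 × 9.81) = 11.31 m.
Velocity heads: v₁²/2g = 1.58²/19.62 = 0.127 m; v₂²/2g = 1.20²/19.62 = 0.073 m.
Total head H = z₁ + ψ₁ + v₁²/2g = 206.52 + 11.31 + 0.127 = 217.96 m.
ψ₂ = H − z₂ − v₂²/2g = 217.96 − 207.52 − 0.073 = 10.37 m.
P₂ = ρgψ₂ = 1000 × 9.81 × 10.37 ≈ 102 kPa.

P₂ ≈ 102 kPa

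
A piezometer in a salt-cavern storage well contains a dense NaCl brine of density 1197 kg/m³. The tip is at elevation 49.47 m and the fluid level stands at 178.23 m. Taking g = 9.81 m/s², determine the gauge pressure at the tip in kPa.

P ≈ 1510 kPa

Pressure head ψ = h − z = 178.23 − 49.47 = 128.76 m.
P = ρgψ = 1197 × 9.81 × 128.76 = 1511973 Pa ≈ 1510 kPa.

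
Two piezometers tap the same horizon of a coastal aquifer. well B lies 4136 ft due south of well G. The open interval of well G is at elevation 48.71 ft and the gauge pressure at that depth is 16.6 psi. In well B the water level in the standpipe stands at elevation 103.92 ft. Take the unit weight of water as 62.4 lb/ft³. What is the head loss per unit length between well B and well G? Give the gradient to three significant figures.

Pressure head at well G: ψ = 144·P/γ = 144 × 16.6 / 62.4 = 38.31 ft.
Total head at well G: h = z + ψ = 48.71 + 38.31 = 87.02 ft.
Total head at well B: h = 103.92 ft (water level in the piezometer is the total head).
Head difference: h(well G) − h(well B) = 87.02 − 103.92 = -16.90 ft.
Hydraulic gradient: i = |Δh| / L = 16.90 / 4136 = 0.00409.

i ≈ 0.00409 ft/ft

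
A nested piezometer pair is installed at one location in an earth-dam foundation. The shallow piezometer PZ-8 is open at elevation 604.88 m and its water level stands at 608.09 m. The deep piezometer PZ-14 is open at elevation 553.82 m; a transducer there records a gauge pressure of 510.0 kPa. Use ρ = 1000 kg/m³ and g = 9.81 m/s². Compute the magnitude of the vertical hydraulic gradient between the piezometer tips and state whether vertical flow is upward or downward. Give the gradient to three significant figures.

Total head at PZ-8: h = 608.09 m (water level in the standpipe).
Pressure head at PZ-14: ψ = P/(ρg) = 510.0×1000 / (1000 × 9.81) = 51.99 m.
Total head at PZ-14: h = z + ψ = 553.82 + 51.99 = 605.81 m.
Δh = h(PZ-8) − h(PZ-14) = 608.09 − 605.81 = 2.28 m.
Vertical separation Δz = 604.88 − 553.82 = 51.06 m.
|i_v| = |Δh| / Δz = 2.28 / 51.06 = 0.0447.
Head is higher in the shallow piezometer, so vertical flow is downward (recharge condition).

|i_v| ≈ 0.0447; vertical flow is downward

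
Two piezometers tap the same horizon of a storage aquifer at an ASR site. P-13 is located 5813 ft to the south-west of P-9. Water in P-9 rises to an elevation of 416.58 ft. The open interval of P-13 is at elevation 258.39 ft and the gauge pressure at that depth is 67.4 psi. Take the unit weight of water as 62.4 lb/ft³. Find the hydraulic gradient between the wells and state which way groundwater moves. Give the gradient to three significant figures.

i ≈ 0.000456; groundwater flows toward the south-west

Total head at P-9: h = 416.58 ft (water level in the piezometer is the total head).
Pressure head at P-13: ψ = 144·P/γ = 144 × 67.4 / 62.4 = 155.54 ft.
Total head at P-13: h = z + ψ = 258.39 + 155.54 = 413.93 ft.
Head difference: h(P-9) − h(P-13) = 416.58 − 413.93 = 2.65 ft.
Hydraulic gradient: i = |Δh| / L = 2.65 / 5813 = 0.000456.
Flow is from higher to lower head: from P-9 toward P-13, i.e. toward the south-west.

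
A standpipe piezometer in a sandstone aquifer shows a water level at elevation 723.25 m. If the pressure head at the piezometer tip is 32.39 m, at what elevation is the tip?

z = h − ψ = 723.25 − 32.39 = 690.86 m.

z ≈ 690.86 m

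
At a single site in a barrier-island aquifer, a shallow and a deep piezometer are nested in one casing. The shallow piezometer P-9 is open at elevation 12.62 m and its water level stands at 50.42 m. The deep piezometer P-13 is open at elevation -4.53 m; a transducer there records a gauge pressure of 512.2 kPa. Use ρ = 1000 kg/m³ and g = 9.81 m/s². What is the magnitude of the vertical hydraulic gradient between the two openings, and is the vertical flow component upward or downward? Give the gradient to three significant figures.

|i_v| ≈ 0.160; vertical flow is downward

Total head at P-9: h = 50.42 m (water level in the standpipe).
Pressure head at P-13: ψ = P/(ρg) = 512.2×1000 / (1000 × 9.81) = 52.21 m.
Total head at P-13: h = z + ψ = -4.53 + 52.21 = 47.68 m.
Δh = h(P-9) − h(P-13) = 50.42 − 47.68 = 2.74 m.
Vertical separation Δz = 12.62 − (-4.53) = 17.15 m.
|i_v| = |Δh| / Δz = 2.74 / 17.15 = 0.160.
Head is higher in the shallow piezometer, so vertical flow is downward (recharge condition).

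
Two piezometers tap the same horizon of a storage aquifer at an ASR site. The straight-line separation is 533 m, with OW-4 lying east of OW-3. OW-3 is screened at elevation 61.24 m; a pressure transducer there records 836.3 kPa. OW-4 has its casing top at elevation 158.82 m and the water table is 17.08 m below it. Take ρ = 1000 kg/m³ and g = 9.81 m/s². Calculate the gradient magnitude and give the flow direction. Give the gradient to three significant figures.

i ≈ 0.00891; groundwater flows toward the east

Pressure head at OW-3: ψ = P/(ρg) = 836.3×1000 / (1000 × 9.81) = 85.25 m.
Total head at OW-3: h = z + ψ = 61.24 + 85.25 = 146.49 m.
Total head at OW-4: h = 158.82 − 17.08 = 141.74 m.
Head difference: h(OW-3) − h(OW-4) = 146.49 − 141.74 = 4.75 m.
Hydraulic gradient: i = |Δh| / L = 4.75 / 533 = 0.00891.
Flow is from higher to lower head: from OW-3 toward OW-4, i.e. toward the east.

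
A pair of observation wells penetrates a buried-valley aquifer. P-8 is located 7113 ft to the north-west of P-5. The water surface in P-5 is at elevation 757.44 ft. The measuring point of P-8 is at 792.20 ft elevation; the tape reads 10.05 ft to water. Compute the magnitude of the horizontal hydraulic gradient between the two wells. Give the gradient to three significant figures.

Total head at P-5: h = 757.44 ft (water level in the piezometer is the total head).
Total head at P-8: h = 792.20 − 10.05 = 782.15 ft.
Head difference: h(P-5) − h(P-8) = 757.44 − 782.15 = -24.71 ft.
Hydraulic gradient: i = |Δh| / L = 24.71 / 7113 = 0.00347.

i ≈ 0.00347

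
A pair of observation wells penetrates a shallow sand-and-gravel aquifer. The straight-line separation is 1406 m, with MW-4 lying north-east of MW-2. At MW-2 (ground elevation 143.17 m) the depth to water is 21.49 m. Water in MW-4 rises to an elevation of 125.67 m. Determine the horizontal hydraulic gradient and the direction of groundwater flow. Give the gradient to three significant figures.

i ≈ 0.00284; groundwater flows toward the south-west

Total head at MW-2: h = 143.17 − 21.49 = 121.68 m.
Total head at MW-4: h = 125.67 m (water level in the piezometer is the total head).
Head difference: h(MW-2) − h(MW-4) = 121.68 − 125.67 = -3.99 m.
Hydraulic gradient: i = |Δh| / L = 3.99 / 1406 = 0.00284.
Flow is from higher to lower head: from MW-4 toward MW-2, i.e. toward the south-west.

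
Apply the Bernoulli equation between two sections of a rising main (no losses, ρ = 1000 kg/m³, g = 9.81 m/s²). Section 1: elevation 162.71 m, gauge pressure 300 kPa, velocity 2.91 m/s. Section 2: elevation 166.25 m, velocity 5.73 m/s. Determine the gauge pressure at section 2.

P₂ ≈ 253 kPa

Pressure head at 1: ψ₁ = P₁/(ρg) = 300×1000 / (1000 × 9.81) = 30.58 m.
Velocity heads: v₁²/2g = 2.91²/19.62 = 0.432 m; v₂²/2g = 5.73²/19.62 = 1.673 m.
Total head H = z₁ + ψ₁ + v₁²/2g = 162.71 + 30.58 + 0.432 = 193.72 m.
ψ₂ = H − z₂ − v₂²/2g = 193.72 − 166.25 − 1.673 = 25.80 m.
P₂ = ρgψ₂ = 1000 × 9.81 × 25.80 ≈ 253 kPa.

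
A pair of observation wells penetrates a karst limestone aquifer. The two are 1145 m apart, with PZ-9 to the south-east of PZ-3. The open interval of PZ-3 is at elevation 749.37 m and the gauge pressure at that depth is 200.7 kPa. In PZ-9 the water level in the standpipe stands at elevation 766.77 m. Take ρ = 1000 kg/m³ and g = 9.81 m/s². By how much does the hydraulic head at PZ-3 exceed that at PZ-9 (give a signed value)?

Pressure head at PZ-3: ψ = P/(ρg) = 200.7×1000 / (1000 × 9.81) = 20.46 m.
Total head at PZ-3: h = z + ψ = 749.37 + 20.46 = 769.83 m.
Total head at PZ-9: h = 766.77 m (water level in the piezometer is the total head).
Head difference: h(PZ-3) − h(PZ-9) = 769.83 − 766.77 = 3.06 m.

Δh ≈ 3.06 m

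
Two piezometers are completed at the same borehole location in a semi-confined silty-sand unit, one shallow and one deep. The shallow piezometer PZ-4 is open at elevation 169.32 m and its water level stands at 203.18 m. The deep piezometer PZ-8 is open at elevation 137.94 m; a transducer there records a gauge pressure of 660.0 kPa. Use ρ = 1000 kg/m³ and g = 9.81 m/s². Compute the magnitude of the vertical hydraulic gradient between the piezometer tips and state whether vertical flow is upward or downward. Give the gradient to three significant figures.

|i_v| ≈ 0.0650; vertical flow is upward

Total head at PZ-4: h = 203.18 m (water level in the standpipe).
Pressure head at PZ-8: ψ = P/(ρg) = 660.0×1000 / (1000 × 9.81) = 67.28 m.
Total head at PZ-8: h = z + ψ = 137.94 + 67.28 = 205.22 m.
Δh = h(PZ-4) − h(PZ-8) = 203.18 − 205.22 = -2.04 m.
Vertical separation Δz = 169.32 − 137.94 = 31.38 m.
|i_v| = |Δh| / Δz = 2.04 / 31.38 = 0.0650.
Head is higher in the deep piezometer, so vertical flow is upward (discharge condition).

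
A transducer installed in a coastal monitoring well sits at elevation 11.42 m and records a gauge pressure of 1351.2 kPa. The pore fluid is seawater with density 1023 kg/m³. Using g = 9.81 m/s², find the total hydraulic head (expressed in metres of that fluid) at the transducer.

h ≈ 146.06 m

ψ = P/(ρg) = 1351.2×1000 / (1023 × 9.81) = 134.64 m.
h = z + ψ = 11.42 + 134.64 = 146.06 m.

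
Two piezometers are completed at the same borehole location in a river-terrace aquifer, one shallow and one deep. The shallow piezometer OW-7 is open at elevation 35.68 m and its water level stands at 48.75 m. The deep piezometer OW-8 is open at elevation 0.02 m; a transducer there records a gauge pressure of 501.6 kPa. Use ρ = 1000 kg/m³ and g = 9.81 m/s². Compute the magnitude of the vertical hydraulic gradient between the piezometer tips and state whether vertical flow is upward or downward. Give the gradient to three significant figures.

|i_v| ≈ 0.0673; vertical flow is upward

Total head at OW-7: h = 48.75 m (water level in the standpipe).
Pressure head at OW-8: ψ = P/(ρg) = 501.6×1000 / (1000 × 9.81) = 51.13 m.
Total head at OW-8: h = z + ψ = 0.02 + 51.13 = 51.15 m.
Δh = h(OW-7) − h(OW-8) = 48.75 − 51.15 = -2.40 m.
Vertical separation Δz = 35.68 − 0.02 = 35.66 m.
|i_v| = |Δh| / Δz = 2.40 / 35.66 = 0.0673.
Head is higher in the deep piezometer, so vertical flow is upward (discharge condition).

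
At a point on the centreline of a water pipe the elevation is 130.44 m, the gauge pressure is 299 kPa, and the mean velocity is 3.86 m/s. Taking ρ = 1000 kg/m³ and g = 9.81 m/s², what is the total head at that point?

Pressure head ψ = P/(ρg) = 299×1000 / (1000 × 9.81) = 30.48 m.
Velocity head = v²/(2g) = 3.86² / (2 × 9.81) = 0.759 m.
h = z + ψ + v²/(2g) = 130.44 + 30.48 + 0.759 = 161.68 m.

h ≈ 161.68 m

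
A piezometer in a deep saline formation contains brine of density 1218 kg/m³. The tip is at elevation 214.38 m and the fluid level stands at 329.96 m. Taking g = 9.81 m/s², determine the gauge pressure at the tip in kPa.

P ≈ 1380 kPa

Pressure head ψ = h − z = 329.96 − 214.38 = 115.58 m.
P = ρgψ = 1218 × 9.81 × 115.58 = 1381017 Pa ≈ 1380 kPa.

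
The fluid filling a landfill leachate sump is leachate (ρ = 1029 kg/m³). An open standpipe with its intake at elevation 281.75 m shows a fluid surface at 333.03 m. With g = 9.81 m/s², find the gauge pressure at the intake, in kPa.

P ≈ 518 kPa

Pressure head ψ = h − z = 333.03 − 281.75 = 51.28 m.
P = ρgψ = 1029 × 9.81 × 51.28 = 517645 Pa ≈ 518 kPa.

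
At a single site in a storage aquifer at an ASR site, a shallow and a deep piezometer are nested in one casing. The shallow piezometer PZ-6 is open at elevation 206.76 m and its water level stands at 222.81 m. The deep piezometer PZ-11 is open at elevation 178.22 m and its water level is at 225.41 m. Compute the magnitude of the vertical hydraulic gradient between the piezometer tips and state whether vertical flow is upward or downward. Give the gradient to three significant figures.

|i_v| ≈ 0.0911; vertical flow is upward

Total head at PZ-6: h = 222.81 m (water level in the standpipe).
Total head at PZ-11: h = 225.41 m.
Δh = h(PZ-6) − h(PZ-11) = 222.81 − 225.41 = -2.60 m.
Vertical separation Δz = 206.76 − 178.22 = 28.54 m.
|i_v| = |Δh| / Δz = 2.60 / 28.54 = 0.0911.
Head is higher in the deep piezometer, so vertical flow is upward (discharge condition).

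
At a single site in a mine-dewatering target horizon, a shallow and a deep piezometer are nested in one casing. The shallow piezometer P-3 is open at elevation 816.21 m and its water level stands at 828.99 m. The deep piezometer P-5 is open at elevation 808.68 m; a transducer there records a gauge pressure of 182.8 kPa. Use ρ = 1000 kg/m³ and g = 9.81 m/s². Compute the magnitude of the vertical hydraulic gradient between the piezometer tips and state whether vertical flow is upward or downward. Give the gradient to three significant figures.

Total head at P-3: h = 828.99 m (water level in the standpipe).
Pressure head at P-5: ψ = P/(ρg) = 182.8×1000 / (1000 × 9.81) = 18.63 m.
Total head at P-5: h = z + ψ = 808.68 + 18.63 = 827.31 m.
Δh = h(P-3) − h(P-5) = 828.99 − 827.31 = 1.68 m.
Vertical separation Δz = 816.21 − 808.68 = 7.53 m.
|i_v| = |Δh| / Δz = 1.68 / 7.53 = 0.223.
Head is higher in the shallow piezometer, so vertical flow is downward (recharge condition).

|i_v| ≈ 0.223; vertical flow is downward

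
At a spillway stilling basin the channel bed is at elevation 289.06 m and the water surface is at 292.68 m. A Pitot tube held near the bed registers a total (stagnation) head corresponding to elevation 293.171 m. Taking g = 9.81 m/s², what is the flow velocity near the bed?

v ≈ 3.10 m/s

Near the bed, under hydrostatic conditions, the piezometric head (z + ψ) equals the free-surface elevation, 292.68 m.
Velocity head = total − piezometric = 293.171 − 292.68 = 0.491 m.
v = √(2g·h_v) = √(2 × 9.81 × 0.491) = 3.10 m/s.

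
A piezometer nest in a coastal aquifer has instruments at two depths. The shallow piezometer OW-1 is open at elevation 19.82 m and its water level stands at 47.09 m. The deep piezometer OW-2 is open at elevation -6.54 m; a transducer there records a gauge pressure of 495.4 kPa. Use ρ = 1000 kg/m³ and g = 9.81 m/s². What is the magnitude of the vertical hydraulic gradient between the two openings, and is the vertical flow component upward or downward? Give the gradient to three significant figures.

Total head at OW-1: h = 47.09 m (water level in the standpipe).
Pressure head at OW-2: ψ = P/(ρg) = 495.4×1000 / (1000 × 9.81) = 50.50 m.
Total head at OW-2: h = z + ψ = -6.54 + 50.50 = 43.96 m.
Δh = h(OW-1) − h(OW-2) = 47.09 − 43.96 = 3.13 m.
Vertical separation Δz = 19.82 − (-6.54) = 26.36 m.
|i_v| = |Δh| / Δz = 3.13 / 26.36 = 0.119.
Head is higher in the shallow piezometer, so vertical flow is downward (recharge condition).

|i_v| ≈ 0.119; vertical flow is downward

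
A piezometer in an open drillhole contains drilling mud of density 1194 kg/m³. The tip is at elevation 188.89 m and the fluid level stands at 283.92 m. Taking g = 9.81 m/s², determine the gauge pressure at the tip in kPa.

P ≈ 1110 kPa

Pressure head ψ = h − z = 283.92 − 188.89 = 95.03 m.
P = ρgψ = 1194 × 9.81 × 95.03 = 1113100 Pa ≈ 1110 kPa.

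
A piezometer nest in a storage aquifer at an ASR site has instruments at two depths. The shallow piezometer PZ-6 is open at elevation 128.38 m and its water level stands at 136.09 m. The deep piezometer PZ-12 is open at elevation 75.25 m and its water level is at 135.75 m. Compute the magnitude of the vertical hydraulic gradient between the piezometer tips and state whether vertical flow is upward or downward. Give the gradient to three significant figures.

Total head at PZ-6: h = 136.09 m (water level in the standpipe).
Total head at PZ-12: h = 135.75 m.
Δh = h(PZ-6) − h(PZ-12) = 136.09 − 135.75 = 0.34 m.
Vertical separation Δz = 128.38 − 75.25 = 53.13 m.
|i_v| = |Δh| / Δz = 0.34 / 53.13 = 0.00640.
Head is higher in the shallow piezometer, so vertical flow is downward (recharge condition).

|i_v| ≈ 0.00640; vertical flow is downward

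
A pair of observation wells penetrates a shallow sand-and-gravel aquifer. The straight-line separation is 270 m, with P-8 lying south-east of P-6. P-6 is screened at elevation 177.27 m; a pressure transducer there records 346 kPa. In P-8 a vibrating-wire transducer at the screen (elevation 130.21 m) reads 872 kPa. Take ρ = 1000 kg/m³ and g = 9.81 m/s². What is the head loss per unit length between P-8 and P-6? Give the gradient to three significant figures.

Pressure head at P-6: ψ = P/(ρg) = 346×1000 / (1000 × 9.81) = 35.27 m.
Total head at P-6: h = z + ψ = 177.27 + 35.27 = 212.54 m.
Pressure head at P-8: ψ = P/(ρg) = 872×1000 / (1000 × 9.81) = 88.89 m.
Total head at P-8: h = z + ψ = 130.21 + 88.89 = 219.10 m.
Head difference: h(P-6) − h(P-8) = 212.54 − 219.10 = -6.56 m.
Hydraulic gradient: i = |Δh| / L = 6.56 / 270 = 0.0243.

i ≈ 0.0243 m/m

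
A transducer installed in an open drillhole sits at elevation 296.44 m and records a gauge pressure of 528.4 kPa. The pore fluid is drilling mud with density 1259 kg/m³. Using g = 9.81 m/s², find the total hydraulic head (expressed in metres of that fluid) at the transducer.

h ≈ 339.22 m

ψ = P/(ρg) = 528.4×1000 / (1259 × 9.81) = 42.78 m.
h = z + ψ = 296.44 + 42.78 = 339.22 m.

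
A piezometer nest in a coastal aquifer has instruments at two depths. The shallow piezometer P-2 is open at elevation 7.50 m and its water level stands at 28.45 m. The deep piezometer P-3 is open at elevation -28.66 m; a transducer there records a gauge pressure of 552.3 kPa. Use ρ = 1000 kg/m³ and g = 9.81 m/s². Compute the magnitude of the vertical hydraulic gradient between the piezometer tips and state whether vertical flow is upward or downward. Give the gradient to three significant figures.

Total head at P-2: h = 28.45 m (water level in the standpipe).
Pressure head at P-3: ψ = P/(ρg) = 552.3×1000 / (1000 × 9.81) = 56.30 m.
Total head at P-3: h = z + ψ = -28.66 + 56.30 = 27.64 m.
Δh = h(P-2) − h(P-3) = 28.45 − 27.64 = 0.81 m.
Vertical separation Δz = 7.50 − (-28.66) = 36.16 m.
|i_v| = |Δh| / Δz = 0.81 / 36.16 = 0.0224.
Head is higher in the shallow piezometer, so vertical flow is downward (recharge condition).

|i_v| ≈ 0.0224; vertical flow is downward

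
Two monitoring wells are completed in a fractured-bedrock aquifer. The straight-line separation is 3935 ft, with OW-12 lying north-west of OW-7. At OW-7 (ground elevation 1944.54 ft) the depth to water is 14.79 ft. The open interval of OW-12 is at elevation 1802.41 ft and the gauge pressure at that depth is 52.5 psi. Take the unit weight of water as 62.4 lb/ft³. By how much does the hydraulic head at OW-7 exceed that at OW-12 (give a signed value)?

Total head at OW-7: h = 1944.54 − 14.79 = 1929.75 ft.
Pressure head at OW-12: ψ = 144·P/γ = 144 × 52.5 / 62.4 = 121.15 ft.
Total head at OW-12: h = z + ψ = 1802.41 + 121.15 = 1923.56 ft.
Head difference: h(OW-7) − h(OW-12) = 1929.75 − 1923.56 = 6.19 ft.

Δh ≈ 6.19 ft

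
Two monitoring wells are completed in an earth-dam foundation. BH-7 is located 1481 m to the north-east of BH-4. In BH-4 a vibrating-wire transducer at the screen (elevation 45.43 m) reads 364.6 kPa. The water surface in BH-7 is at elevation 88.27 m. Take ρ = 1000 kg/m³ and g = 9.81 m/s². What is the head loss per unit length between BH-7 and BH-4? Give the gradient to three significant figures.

Pressure head at BH-4: ψ = P/(ρg) = 364.6×1000 / (1000 × 9.81) = 37.17 m.
Total head at BH-4: h = z + ψ = 45.43 + 37.17 = 82.60 m.
Total head at BH-7: h = 88.27 m (water level in the piezometer is the total head).
Head difference: h(BH-4) − h(BH-7) = 82.60 − 88.27 = -5.67 m.
Hydraulic gradient: i = |Δh| / L = 5.67 / 1481 = 0.00383.

i ≈ 0.00383 m/m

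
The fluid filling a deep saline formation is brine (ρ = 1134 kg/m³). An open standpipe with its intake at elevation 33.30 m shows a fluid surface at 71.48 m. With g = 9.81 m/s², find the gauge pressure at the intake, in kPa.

P ≈ 425 kPa

Pressure head ψ = h − z = 71.48 − 33.30 = 38.18 m.
P = ρgψ = 1134 × 9.81 × 38.18 = 424735 Pa ≈ 425 kPa.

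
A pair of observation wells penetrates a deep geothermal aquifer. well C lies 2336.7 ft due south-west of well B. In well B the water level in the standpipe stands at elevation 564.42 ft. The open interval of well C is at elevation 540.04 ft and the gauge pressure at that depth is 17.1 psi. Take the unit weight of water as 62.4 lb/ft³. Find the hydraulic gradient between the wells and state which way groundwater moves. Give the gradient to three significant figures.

Total head at well B: h = 564.42 ft (water level in the piezometer is the total head).
Pressure head at well C: ψ = 144·P/γ = 144 × 17.1 / 62.4 = 39.46 ft.
Total head at well C: h = z + ψ = 540.04 + 39.46 = 579.50 ft.
Head difference: h(well B) − h(well C) = 564.42 − 579.50 = -15.08 ft.
Hydraulic gradient: i = |Δh| / L = 15.08 / 2336.7 = 0.00645.
Flow is from higher to lower head: from well C toward well B, i.e. toward the north-east.

i ≈ 0.00645; groundwater flows toward the north-east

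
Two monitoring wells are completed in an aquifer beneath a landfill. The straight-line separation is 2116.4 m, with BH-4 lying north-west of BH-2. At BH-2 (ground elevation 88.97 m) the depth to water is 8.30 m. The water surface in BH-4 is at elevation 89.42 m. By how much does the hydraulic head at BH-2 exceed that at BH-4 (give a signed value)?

Total head at BH-2: h = 88.97 − 8.30 = 80.67 m.
Total head at BH-4: h = 89.42 m (water level in the piezometer is the total head).
Head difference: h(BH-2) − h(BH-4) = 80.67 − 89.42 = -8.75 m.

Δh ≈ -8.75 m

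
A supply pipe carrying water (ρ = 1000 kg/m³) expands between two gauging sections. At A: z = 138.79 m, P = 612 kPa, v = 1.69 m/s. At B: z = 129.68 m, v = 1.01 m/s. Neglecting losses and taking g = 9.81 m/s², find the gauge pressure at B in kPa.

P₂ ≈ 702 kPa

Pressure head at A: ψ₁ = P₁/(ρg) = 612×1000 / (1000 × 9.81) = 62.39 m.
Velocity heads: v₁²/2g = 1.69²/19.62 = 0.146 m; v₂²/2g = 1.01²/19.62 = 0.052 m.
Total head H = z₁ + ψ₁ + v₁²/2g = 138.79 + 62.39 + 0.146 = 201.33 m.
ψ₂ = H − z₂ − v₂²/2g = 201.33 − 129.68 − 0.052 = 71.60 m.
P₂ = ρgψ₂ = 1000 × 9.81 × 71.60 ≈ 702 kPa.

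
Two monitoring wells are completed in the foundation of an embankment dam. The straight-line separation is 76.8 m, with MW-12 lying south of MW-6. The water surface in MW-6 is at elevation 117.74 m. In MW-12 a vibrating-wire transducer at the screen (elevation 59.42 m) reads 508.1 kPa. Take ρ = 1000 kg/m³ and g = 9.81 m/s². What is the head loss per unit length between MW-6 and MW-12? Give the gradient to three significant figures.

i ≈ 0.0850 m/m

Total head at MW-6: h = 117.74 m (water level in the piezometer is the total head).
Pressure head at MW-12: ψ = P/(ρg) = 508.1×1000 / (1000 × 9.81) = 51.79 m.
Total head at MW-12: h = z + ψ = 59.42 + 51.79 = 111.21 m.
Head difference: h(MW-6) − h(MW-12) = 117.74 − 111.21 = 6.53 m.
Hydraulic gradient: i = |Δh| / L = 6.53 / 76.8 = 0.0850.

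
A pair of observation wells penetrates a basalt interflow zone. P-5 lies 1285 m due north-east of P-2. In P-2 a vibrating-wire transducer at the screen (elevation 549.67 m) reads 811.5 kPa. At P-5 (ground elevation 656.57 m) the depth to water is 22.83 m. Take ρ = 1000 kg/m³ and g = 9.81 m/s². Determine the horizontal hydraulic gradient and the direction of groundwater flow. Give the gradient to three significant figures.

Pressure head at P-2: ψ = P/(ρg) = 811.5×1000 / (1000 × 9.81) = 82.72 m.
Total head at P-2: h = z + ψ = 549.67 + 82.72 = 632.39 m.
Total head at P-5: h = 656.57 − 22.83 = 633.74 m.
Head difference: h(P-2) − h(P-5) = 632.39 − 633.74 = -1.35 m.
Hydraulic gradient: i = |Δh| / L = 1.35 / 1285 = 0.00105.
Flow is from higher to lower head: from P-5 toward P-2, i.e. toward the south-west.

i ≈ 0.00105; groundwater flows toward the south-west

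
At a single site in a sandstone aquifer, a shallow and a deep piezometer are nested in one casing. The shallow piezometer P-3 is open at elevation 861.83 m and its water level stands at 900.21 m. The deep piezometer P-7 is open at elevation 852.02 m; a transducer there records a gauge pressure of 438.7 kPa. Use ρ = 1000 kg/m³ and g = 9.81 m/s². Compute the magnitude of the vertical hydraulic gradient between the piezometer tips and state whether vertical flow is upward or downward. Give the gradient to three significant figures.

|i_v| ≈ 0.354; vertical flow is downward

Total head at P-3: h = 900.21 m (water level in the standpipe).
Pressure head at P-7: ψ = P/(ρg) = 438.7×1000 / (1000 × 9.81) = 44.72 m.
Total head at P-7: h = z + ψ = 852.02 + 44.72 = 896.74 m.
Δh = h(P-3) − h(P-7) = 900.21 − 896.74 = 3.47 m.
Vertical separation Δz = 861.83 − 852.02 = 9.81 m.
|i_v| = |Δh| / Δz = 3.47 / 9.81 = 0.354.
Head is higher in the shallow piezometer, so vertical flow is downward (recharge condition).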